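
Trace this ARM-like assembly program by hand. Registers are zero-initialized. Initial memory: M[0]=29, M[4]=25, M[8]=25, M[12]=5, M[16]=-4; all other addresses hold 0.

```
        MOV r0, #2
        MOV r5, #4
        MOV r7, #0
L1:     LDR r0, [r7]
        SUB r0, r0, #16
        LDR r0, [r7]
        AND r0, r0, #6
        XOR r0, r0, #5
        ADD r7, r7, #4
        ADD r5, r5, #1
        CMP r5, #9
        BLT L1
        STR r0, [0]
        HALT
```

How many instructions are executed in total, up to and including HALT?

after MOV r0, #2: r0=2
after MOV r5, #4: r5=4
after MOV r7, #0: r7=0
after LDR r0, [r7]: r0=M[0]=29
after SUB r0, r0, #16: r0=29-16=13
after LDR r0, [r7]: r0=M[0]=29
after AND r0, r0, #6: r0=29&6=4
after XOR r0, r0, #5: r0=4^5=1
after ADD r7, r7, #4: r7=0+4=4
after ADD r5, r5, #1: r5=4+1=5
CMP r5, #9  (cmp 5,9)
BLT L1: taken
after LDR r0, [r7]: r0=M[4]=25
after SUB r0, r0, #16: r0=25-16=9
after LDR r0, [r7]: r0=M[4]=25
after AND r0, r0, #6: r0=25&6=0
after XOR r0, r0, #5: r0=0^5=5
after ADD r7, r7, #4: r7=4+4=8
after ADD r5, r5, #1: r5=5+1=6
CMP r5, #9  (cmp 6,9)
BLT L1: taken
after LDR r0, [r7]: r0=M[8]=25
after SUB r0, r0, #16: r0=25-16=9
after LDR r0, [r7]: r0=M[8]=25
after AND r0, r0, #6: r0=25&6=0
after XOR r0, r0, #5: r0=0^5=5
after ADD r7, r7, #4: r7=8+4=12
after ADD r5, r5, #1: r5=6+1=7
CMP r5, #9  (cmp 7,9)
BLT L1: taken
after LDR r0, [r7]: r0=M[12]=5
after SUB r0, r0, #16: r0=5-16=-11
after LDR r0, [r7]: r0=M[12]=5
after AND r0, r0, #6: r0=5&6=4
after XOR r0, r0, #5: r0=4^5=1
after ADD r7, r7, #4: r7=12+4=16
after ADD r5, r5, #1: r5=7+1=8
CMP r5, #9  (cmp 8,9)
BLT L1: taken
after LDR r0, [r7]: r0=M[16]=-4
after SUB r0, r0, #16: r0=(-4)-16=-20
after LDR r0, [r7]: r0=M[16]=-4
after AND r0, r0, #6: r0=(-4)&6=4
after XOR r0, r0, #5: r0=4^5=1
after ADD r7, r7, #4: r7=16+4=20
after ADD r5, r5, #1: r5=8+1=9
CMP r5, #9  (cmp 9,9)
BLT L1: not taken
STR r0, [0] → M[0]=1
halt.
Total executed instructions: 50.

50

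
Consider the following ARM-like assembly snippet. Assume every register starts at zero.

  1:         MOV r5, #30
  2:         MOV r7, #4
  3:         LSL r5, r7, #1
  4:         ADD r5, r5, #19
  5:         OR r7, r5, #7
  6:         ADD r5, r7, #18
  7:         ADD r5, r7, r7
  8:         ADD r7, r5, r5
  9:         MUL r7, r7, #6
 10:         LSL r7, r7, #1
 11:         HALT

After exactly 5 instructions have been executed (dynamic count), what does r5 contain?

MOV r5, #30 → r5=30
MOV r7, #4 → r7=4
LSL r5, r7, #1 → r5=4<<1=8
ADD r5, r5, #19 → r5=8+19=27
OR r7, r5, #7 → r7=27|7=31
After step 5: r5 = 27.

27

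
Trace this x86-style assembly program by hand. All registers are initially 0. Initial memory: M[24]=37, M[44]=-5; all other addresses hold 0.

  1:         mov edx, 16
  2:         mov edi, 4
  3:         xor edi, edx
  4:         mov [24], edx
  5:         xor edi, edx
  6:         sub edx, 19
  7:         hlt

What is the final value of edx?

-3

after mov edx, 16: edx=16
after mov edi, 4: edi=4
after xor edi, edx: edi=4^16=20
mov [24], edx → M[24]=16
after xor edi, edx: edi=20^16=4
after sub edx, 19: edx=16-19=-3
halt.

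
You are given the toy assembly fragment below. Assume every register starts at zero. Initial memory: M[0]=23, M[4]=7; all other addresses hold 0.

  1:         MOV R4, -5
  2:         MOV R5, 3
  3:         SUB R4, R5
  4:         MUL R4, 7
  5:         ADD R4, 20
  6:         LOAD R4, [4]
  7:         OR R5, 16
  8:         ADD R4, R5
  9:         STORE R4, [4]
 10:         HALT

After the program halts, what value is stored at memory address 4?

26

after MOV R4, -5: R4=-5
after MOV R5, 3: R5=3
after SUB R4, R5: R4=(-5)-3=-8
after MUL R4, 7: R4=(-8)*7=-56
after ADD R4, 20: R4=(-56)+20=-36
after LOAD R4, [4]: R4=M[4]=7
after OR R5, 16: R5=3|16=19
after ADD R4, R5: R4=7+19=26
STORE R4, [4] → M[4]=26
halt.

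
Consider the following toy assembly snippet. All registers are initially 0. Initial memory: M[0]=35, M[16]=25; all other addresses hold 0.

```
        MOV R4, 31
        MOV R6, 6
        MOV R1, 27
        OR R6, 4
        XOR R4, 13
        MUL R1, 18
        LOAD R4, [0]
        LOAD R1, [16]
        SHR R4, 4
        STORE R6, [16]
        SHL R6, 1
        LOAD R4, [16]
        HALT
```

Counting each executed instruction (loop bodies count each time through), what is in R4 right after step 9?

MOV R4, 31 → R4=31
MOV R6, 6 → R6=6
MOV R1, 27 → R1=27
OR R6, 4 → R6=6|4=6
XOR R4, 13 → R4=31^13=18
MUL R1, 18 → R1=27*18=486
LOAD R4, [0] → R4=M[0]=35
LOAD R1, [16] → R1=M[16]=25
SHR R4, 4 → R4=35>>4=2
After step 9: R4 = 2.

2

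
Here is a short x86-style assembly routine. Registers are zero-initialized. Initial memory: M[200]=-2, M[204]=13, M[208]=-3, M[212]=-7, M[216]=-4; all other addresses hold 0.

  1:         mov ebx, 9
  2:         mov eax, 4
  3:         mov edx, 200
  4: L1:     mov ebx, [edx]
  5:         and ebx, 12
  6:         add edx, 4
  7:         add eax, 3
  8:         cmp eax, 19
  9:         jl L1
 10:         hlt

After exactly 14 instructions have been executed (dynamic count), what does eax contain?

10

mov ebx, 9 → ebx=9
mov eax, 4 → eax=4
mov edx, 200 → edx=200
mov ebx, [edx] → ebx=M[200]=-2
and ebx, 12 → ebx=(-2)&12=12
add edx, 4 → edx=200+4=204
add eax, 3 → eax=4+3=7
cmp eax, 19  (cmp 7,19)
jl L1: taken
mov ebx, [edx] → ebx=M[204]=13
and ebx, 12 → ebx=13&12=12
add edx, 4 → edx=204+4=208
add eax, 3 → eax=7+3=10
cmp eax, 19  (cmp 10,19)
After step 14: eax = 10.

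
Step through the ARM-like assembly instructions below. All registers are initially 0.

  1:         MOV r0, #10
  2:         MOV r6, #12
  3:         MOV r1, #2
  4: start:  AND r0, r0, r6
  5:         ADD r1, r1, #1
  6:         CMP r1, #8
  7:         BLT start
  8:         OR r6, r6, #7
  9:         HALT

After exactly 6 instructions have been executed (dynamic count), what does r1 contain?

MOV r0, #10 → r0=10
MOV r6, #12 → r6=12
MOV r1, #2 → r1=2
AND r0, r0, r6 → r0=10&12=8
ADD r1, r1, #1 → r1=2+1=3
CMP r1, #8  (cmp 3,8)
After step 6: r1 = 3.

3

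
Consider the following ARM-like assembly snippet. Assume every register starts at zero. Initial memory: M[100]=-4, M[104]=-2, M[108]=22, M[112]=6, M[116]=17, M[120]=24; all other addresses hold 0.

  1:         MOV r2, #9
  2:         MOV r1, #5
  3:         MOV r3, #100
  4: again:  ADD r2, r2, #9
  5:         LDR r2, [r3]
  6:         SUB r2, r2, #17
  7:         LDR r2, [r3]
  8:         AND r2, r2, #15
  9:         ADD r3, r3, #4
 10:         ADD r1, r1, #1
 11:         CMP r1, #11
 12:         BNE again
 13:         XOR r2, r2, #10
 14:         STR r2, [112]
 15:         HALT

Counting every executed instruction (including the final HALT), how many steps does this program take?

60

MOV r2, #9 → r2=9
MOV r1, #5 → r1=5
MOV r3, #100 → r3=100
ADD r2, r2, #9 → r2=9+9=18
LDR r2, [r3] → r2=M[100]=-4
SUB r2, r2, #17 → r2=(-4)-17=-21
LDR r2, [r3] → r2=M[100]=-4
AND r2, r2, #15 → r2=(-4)&15=12
ADD r3, r3, #4 → r3=100+4=104
ADD r1, r1, #1 → r1=5+1=6
CMP r1, #11  (cmp 6,11)
BNE again: taken
ADD r2, r2, #9 → r2=12+9=21
LDR r2, [r3] → r2=M[104]=-2
SUB r2, r2, #17 → r2=(-2)-17=-19
LDR r2, [r3] → r2=M[104]=-2
AND r2, r2, #15 → r2=(-2)&15=14
ADD r3, r3, #4 → r3=104+4=108
ADD r1, r1, #1 → r1=6+1=7
CMP r1, #11  (cmp 7,11)
BNE again: taken
ADD r2, r2, #9 → r2=14+9=23
LDR r2, [r3] → r2=M[108]=22
SUB r2, r2, #17 → r2=22-17=5
LDR r2, [r3] → r2=M[108]=22
AND r2, r2, #15 → r2=22&15=6
ADD r3, r3, #4 → r3=108+4=112
ADD r1, r1, #1 → r1=7+1=8
CMP r1, #11  (cmp 8,11)
BNE again: taken
ADD r2, r2, #9 → r2=6+9=15
LDR r2, [r3] → r2=M[112]=6
SUB r2, r2, #17 → r2=6-17=-11
LDR r2, [r3] → r2=M[112]=6
AND r2, r2, #15 → r2=6&15=6
ADD r3, r3, #4 → r3=112+4=116
ADD r1, r1, #1 → r1=8+1=9
CMP r1, #11  (cmp 9,11)
BNE again: taken
ADD r2, r2, #9 → r2=6+9=15
LDR r2, [r3] → r2=M[116]=17
SUB r2, r2, #17 → r2=17-17=0
LDR r2, [r3] → r2=M[116]=17
AND r2, r2, #15 → r2=17&15=1
ADD r3, r3, #4 → r3=116+4=120
ADD r1, r1, #1 → r1=9+1=10
CMP r1, #11  (cmp 10,11)
BNE again: taken
ADD r2, r2, #9 → r2=1+9=10
LDR r2, [r3] → r2=M[120]=24
SUB r2, r2, #17 → r2=24-17=7
LDR r2, [r3] → r2=M[120]=24
AND r2, r2, #15 → r2=24&15=8
ADD r3, r3, #4 → r3=120+4=124
ADD r1, r1, #1 → r1=10+1=11
CMP r1, #11  (cmp 11,11)
BNE again: not taken
XOR r2, r2, #10 → r2=8^10=2
STR r2, [112] → M[112]=2
halt.
Total executed instructions: 60.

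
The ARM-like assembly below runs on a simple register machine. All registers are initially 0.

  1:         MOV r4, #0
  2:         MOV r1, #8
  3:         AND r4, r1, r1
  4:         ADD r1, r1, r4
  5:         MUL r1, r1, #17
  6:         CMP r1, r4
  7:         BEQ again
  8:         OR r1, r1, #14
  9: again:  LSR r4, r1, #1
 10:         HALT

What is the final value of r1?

286

r4=0
r1=8
r4=8&8=8
r1=8+8=16
r1=16*17=272
CMP r1, r4  (cmp 272,8)
BEQ again: not taken
r1=272|14=286
r4=286>>1=143
halt.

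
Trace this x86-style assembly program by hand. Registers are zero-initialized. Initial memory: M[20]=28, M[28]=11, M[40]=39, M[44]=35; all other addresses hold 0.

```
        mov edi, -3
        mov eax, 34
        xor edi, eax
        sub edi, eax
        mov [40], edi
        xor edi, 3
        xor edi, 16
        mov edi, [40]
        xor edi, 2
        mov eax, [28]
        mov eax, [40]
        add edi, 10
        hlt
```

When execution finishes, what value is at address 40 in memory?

after mov edi, -3: edi=-3
after mov eax, 34: eax=34
after xor edi, eax: edi=(-3)^34=-33
after sub edi, eax: edi=(-33)-34=-67
mov [40], edi → M[40]=-67
after xor edi, 3: edi=(-67)^3=-66
after xor edi, 16: edi=(-66)^16=-82
after mov edi, [40]: edi=M[40]=-67
after xor edi, 2: edi=(-67)^2=-65
after mov eax, [28]: eax=M[28]=11
after mov eax, [40]: eax=M[40]=-67
after add edi, 10: edi=(-65)+10=-55
halt.

-67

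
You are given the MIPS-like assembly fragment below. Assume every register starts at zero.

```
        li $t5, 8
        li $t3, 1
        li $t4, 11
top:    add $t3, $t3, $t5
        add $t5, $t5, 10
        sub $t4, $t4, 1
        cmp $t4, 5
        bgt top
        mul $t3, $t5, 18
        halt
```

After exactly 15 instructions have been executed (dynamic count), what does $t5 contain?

38

li $t5, 8 → $t5=8
li $t3, 1 → $t3=1
li $t4, 11 → $t4=11
add $t3, $t3, $t5 → $t3=1+8=9
add $t5, $t5, 10 → $t5=8+10=18
sub $t4, $t4, 1 → $t4=11-1=10
cmp $t4, 5  (cmp 10,5)
bgt top: taken
add $t3, $t3, $t5 → $t3=9+18=27
add $t5, $t5, 10 → $t5=18+10=28
sub $t4, $t4, 1 → $t4=10-1=9
cmp $t4, 5  (cmp 9,5)
bgt top: taken
add $t3, $t3, $t5 → $t3=27+28=55
add $t5, $t5, 10 → $t5=28+10=38
After step 15: $t5 = 38.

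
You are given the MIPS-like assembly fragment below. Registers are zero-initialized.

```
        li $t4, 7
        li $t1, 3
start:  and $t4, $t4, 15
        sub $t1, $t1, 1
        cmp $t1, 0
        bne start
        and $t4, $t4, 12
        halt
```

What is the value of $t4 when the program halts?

4

li $t4, 7 → $t4=7
li $t1, 3 → $t1=3
and $t4, $t4, 15 → $t4=7&15=7
sub $t1, $t1, 1 → $t1=3-1=2
cmp $t1, 0  (cmp 2,0)
bne start: taken
and $t4, $t4, 15 → $t4=7&15=7
sub $t1, $t1, 1 → $t1=2-1=1
cmp $t1, 0  (cmp 1,0)
bne start: taken
and $t4, $t4, 15 → $t4=7&15=7
sub $t1, $t1, 1 → $t1=1-1=0
cmp $t1, 0  (cmp 0,0)
bne start: not taken
and $t4, $t4, 12 → $t4=7&12=4
halt.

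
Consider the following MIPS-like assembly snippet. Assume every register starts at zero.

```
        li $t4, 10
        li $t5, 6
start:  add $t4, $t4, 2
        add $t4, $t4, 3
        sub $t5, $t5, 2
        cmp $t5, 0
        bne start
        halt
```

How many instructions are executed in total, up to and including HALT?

18

$t4=10
$t5=6
$t4=10+2=12
$t4=12+3=15
$t5=6-2=4
cmp $t5, 0  (cmp 4,0)
bne start: taken
$t4=15+2=17
$t4=17+3=20
$t5=4-2=2
cmp $t5, 0  (cmp 2,0)
bne start: taken
$t4=20+2=22
$t4=22+3=25
$t5=2-2=0
cmp $t5, 0  (cmp 0,0)
bne start: not taken
halt.
Total executed instructions: 18.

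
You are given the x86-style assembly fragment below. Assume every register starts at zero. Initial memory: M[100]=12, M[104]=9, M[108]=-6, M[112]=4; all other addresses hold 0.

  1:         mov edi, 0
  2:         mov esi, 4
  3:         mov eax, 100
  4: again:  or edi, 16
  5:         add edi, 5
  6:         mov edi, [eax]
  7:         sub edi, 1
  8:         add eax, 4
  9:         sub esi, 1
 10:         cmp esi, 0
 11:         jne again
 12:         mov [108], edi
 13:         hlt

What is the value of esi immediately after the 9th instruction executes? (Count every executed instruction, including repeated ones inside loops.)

mov edi, 0 → edi=0
mov esi, 4 → esi=4
mov eax, 100 → eax=100
or edi, 16 → edi=0|16=16
add edi, 5 → edi=16+5=21
mov edi, [eax] → edi=M[100]=12
sub edi, 1 → edi=12-1=11
add eax, 4 → eax=100+4=104
sub esi, 1 → esi=4-1=3
After step 9: esi = 3.

3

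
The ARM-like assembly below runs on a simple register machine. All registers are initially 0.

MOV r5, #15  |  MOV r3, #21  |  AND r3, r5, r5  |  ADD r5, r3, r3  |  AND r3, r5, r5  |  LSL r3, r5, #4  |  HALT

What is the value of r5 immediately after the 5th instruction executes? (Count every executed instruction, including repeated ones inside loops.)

r5=15
r3=21
r3=15&15=15
r5=15+15=30
r3=30&30=30
After step 5: r5 = 30.

30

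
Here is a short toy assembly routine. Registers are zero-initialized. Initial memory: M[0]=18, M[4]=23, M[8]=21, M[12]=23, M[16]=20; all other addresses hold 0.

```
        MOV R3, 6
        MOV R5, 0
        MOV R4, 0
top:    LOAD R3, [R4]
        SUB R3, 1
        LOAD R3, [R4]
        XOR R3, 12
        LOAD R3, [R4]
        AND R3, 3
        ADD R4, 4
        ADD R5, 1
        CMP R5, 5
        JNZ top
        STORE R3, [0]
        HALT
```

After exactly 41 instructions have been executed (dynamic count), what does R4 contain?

16

R3=6
R5=0
R4=0
R3=M[0]=18
R3=18-1=17
R3=M[0]=18
R3=18^12=30
R3=M[0]=18
R3=18&3=2
R4=0+4=4
R5=0+1=1
CMP R5, 5  (cmp 1,5)
JNZ top: taken
R3=M[4]=23
R3=23-1=22
R3=M[4]=23
R3=23^12=27
R3=M[4]=23
R3=23&3=3
R4=4+4=8
R5=1+1=2
CMP R5, 5  (cmp 2,5)
JNZ top: taken
R3=M[8]=21
R3=21-1=20
R3=M[8]=21
R3=21^12=25
R3=M[8]=21
R3=21&3=1
R4=8+4=12
R5=2+1=3
CMP R5, 5  (cmp 3,5)
JNZ top: taken
R3=M[12]=23
R3=23-1=22
R3=M[12]=23
R3=23^12=27
R3=M[12]=23
R3=23&3=3
R4=12+4=16
R5=3+1=4
After step 41: R4 = 16.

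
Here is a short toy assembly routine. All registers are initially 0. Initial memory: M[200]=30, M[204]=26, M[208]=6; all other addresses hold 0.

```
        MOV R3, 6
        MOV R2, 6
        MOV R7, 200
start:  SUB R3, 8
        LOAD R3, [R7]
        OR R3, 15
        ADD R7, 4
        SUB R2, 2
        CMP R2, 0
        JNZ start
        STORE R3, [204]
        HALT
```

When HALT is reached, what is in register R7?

MOV R3, 6 → R3=6
MOV R2, 6 → R2=6
MOV R7, 200 → R7=200
SUB R3, 8 → R3=6-8=-2
LOAD R3, [R7] → R3=M[200]=30
OR R3, 15 → R3=30|15=31
ADD R7, 4 → R7=200+4=204
SUB R2, 2 → R2=6-2=4
CMP R2, 0  (cmp 4,0)
JNZ start: taken
SUB R3, 8 → R3=31-8=23
LOAD R3, [R7] → R3=M[204]=26
OR R3, 15 → R3=26|15=31
ADD R7, 4 → R7=204+4=208
SUB R2, 2 → R2=4-2=2
CMP R2, 0  (cmp 2,0)
JNZ start: taken
SUB R3, 8 → R3=31-8=23
LOAD R3, [R7] → R3=M[208]=6
OR R3, 15 → R3=6|15=15
ADD R7, 4 → R7=208+4=212
SUB R2, 2 → R2=2-2=0
CMP R2, 0  (cmp 0,0)
JNZ start: not taken
STORE R3, [204] → M[204]=15
halt.

212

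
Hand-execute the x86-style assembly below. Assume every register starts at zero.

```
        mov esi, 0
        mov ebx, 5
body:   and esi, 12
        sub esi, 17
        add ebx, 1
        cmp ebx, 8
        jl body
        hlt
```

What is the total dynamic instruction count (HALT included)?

mov esi, 0 → esi=0
mov ebx, 5 → ebx=5
and esi, 12 → esi=0&12=0
sub esi, 17 → esi=0-17=-17
add ebx, 1 → ebx=5+1=6
cmp ebx, 8  (cmp 6,8)
jl body: taken
and esi, 12 → esi=(-17)&12=12
sub esi, 17 → esi=12-17=-5
add ebx, 1 → ebx=6+1=7
cmp ebx, 8  (cmp 7,8)
jl body: taken
and esi, 12 → esi=(-5)&12=8
sub esi, 17 → esi=8-17=-9
add ebx, 1 → ebx=7+1=8
cmp ebx, 8  (cmp 8,8)
jl body: not taken
halt.
Total executed instructions: 18.

18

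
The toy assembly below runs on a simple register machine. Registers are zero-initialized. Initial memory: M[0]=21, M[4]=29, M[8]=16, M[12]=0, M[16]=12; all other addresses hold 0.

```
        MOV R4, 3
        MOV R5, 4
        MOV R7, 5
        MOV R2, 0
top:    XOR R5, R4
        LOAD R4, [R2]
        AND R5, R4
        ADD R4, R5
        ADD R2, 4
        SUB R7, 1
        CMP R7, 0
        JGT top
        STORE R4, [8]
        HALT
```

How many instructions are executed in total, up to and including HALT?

46

R4=3
R5=4
R7=5
R2=0
R5=4^3=7
R4=M[0]=21
R5=7&21=5
R4=21+5=26
R2=0+4=4
R7=5-1=4
CMP R7, 0  (cmp 4,0)
JGT top: taken
R5=5^26=31
R4=M[4]=29
R5=31&29=29
R4=29+29=58
R2=4+4=8
R7=4-1=3
CMP R7, 0  (cmp 3,0)
JGT top: taken
R5=29^58=39
R4=M[8]=16
R5=39&16=0
R4=16+0=16
R2=8+4=12
R7=3-1=2
CMP R7, 0  (cmp 2,0)
JGT top: taken
R5=0^16=16
R4=M[12]=0
R5=16&0=0
R4=0+0=0
R2=12+4=16
R7=2-1=1
CMP R7, 0  (cmp 1,0)
JGT top: taken
R5=0^0=0
R4=M[16]=12
R5=0&12=0
R4=12+0=12
R2=16+4=20
R7=1-1=0
CMP R7, 0  (cmp 0,0)
JGT top: not taken
STORE R4, [8] → M[8]=12
halt.
Total executed instructions: 46.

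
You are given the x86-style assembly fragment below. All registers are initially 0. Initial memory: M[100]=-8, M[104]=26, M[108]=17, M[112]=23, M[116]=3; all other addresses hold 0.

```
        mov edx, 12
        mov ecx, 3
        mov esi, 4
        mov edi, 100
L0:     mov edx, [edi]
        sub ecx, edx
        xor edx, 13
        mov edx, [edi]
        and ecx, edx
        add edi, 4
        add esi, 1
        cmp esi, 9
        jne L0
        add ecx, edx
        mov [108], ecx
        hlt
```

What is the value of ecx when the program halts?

mov edx, 12 → edx=12
mov ecx, 3 → ecx=3
mov esi, 4 → esi=4
mov edi, 100 → edi=100
mov edx, [edi] → edx=M[100]=-8
sub ecx, edx → ecx=3-(-8)=11
xor edx, 13 → edx=(-8)^13=-11
mov edx, [edi] → edx=M[100]=-8
and ecx, edx → ecx=11&(-8)=8
add edi, 4 → edi=100+4=104
add esi, 1 → esi=4+1=5
cmp esi, 9  (cmp 5,9)
jne L0: taken
mov edx, [edi] → edx=M[104]=26
sub ecx, edx → ecx=8-26=-18
xor edx, 13 → edx=26^13=23
mov edx, [edi] → edx=M[104]=26
and ecx, edx → ecx=(-18)&26=10
add edi, 4 → edi=104+4=108
add esi, 1 → esi=5+1=6
cmp esi, 9  (cmp 6,9)
jne L0: taken
mov edx, [edi] → edx=M[108]=17
sub ecx, edx → ecx=10-17=-7
xor edx, 13 → edx=17^13=28
mov edx, [edi] → edx=M[108]=17
and ecx, edx → ecx=(-7)&17=17
add edi, 4 → edi=108+4=112
add esi, 1 → esi=6+1=7
cmp esi, 9  (cmp 7,9)
jne L0: taken
mov edx, [edi] → edx=M[112]=23
sub ecx, edx → ecx=17-23=-6
xor edx, 13 → edx=23^13=26
mov edx, [edi] → edx=M[112]=23
and ecx, edx → ecx=(-6)&23=18
add edi, 4 → edi=112+4=116
add esi, 1 → esi=7+1=8
cmp esi, 9  (cmp 8,9)
jne L0: taken
mov edx, [edi] → edx=M[116]=3
sub ecx, edx → ecx=18-3=15
xor edx, 13 → edx=3^13=14
mov edx, [edi] → edx=M[116]=3
and ecx, edx → ecx=15&3=3
add edi, 4 → edi=116+4=120
add esi, 1 → esi=8+1=9
cmp esi, 9  (cmp 9,9)
jne L0: not taken
add ecx, edx → ecx=3+3=6
mov [108], ecx → M[108]=6
halt.

6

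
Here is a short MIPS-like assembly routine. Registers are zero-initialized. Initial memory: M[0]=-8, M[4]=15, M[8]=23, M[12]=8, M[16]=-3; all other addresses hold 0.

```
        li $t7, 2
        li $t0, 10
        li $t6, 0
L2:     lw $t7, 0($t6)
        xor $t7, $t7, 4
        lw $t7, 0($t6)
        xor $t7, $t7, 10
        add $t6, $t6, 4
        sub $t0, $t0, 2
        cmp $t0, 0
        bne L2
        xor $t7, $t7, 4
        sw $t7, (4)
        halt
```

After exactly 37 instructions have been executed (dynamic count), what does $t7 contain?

after li $t7, 2: $t7=2
after li $t0, 10: $t0=10
after li $t6, 0: $t6=0
after lw $t7, 0($t6): $t7=M[0]=-8
after xor $t7, $t7, 4: $t7=(-8)^4=-4
after lw $t7, 0($t6): $t7=M[0]=-8
after xor $t7, $t7, 10: $t7=(-8)^10=-14
after add $t6, $t6, 4: $t6=0+4=4
after sub $t0, $t0, 2: $t0=10-2=8
cmp $t0, 0  (cmp 8,0)
bne L2: taken
after lw $t7, 0($t6): $t7=M[4]=15
after xor $t7, $t7, 4: $t7=15^4=11
after lw $t7, 0($t6): $t7=M[4]=15
after xor $t7, $t7, 10: $t7=15^10=5
after add $t6, $t6, 4: $t6=4+4=8
after sub $t0, $t0, 2: $t0=8-2=6
cmp $t0, 0  (cmp 6,0)
bne L2: taken
after lw $t7, 0($t6): $t7=M[8]=23
after xor $t7, $t7, 4: $t7=23^4=19
after lw $t7, 0($t6): $t7=M[8]=23
after xor $t7, $t7, 10: $t7=23^10=29
after add $t6, $t6, 4: $t6=8+4=12
after sub $t0, $t0, 2: $t0=6-2=4
cmp $t0, 0  (cmp 4,0)
bne L2: taken
after lw $t7, 0($t6): $t7=M[12]=8
after xor $t7, $t7, 4: $t7=8^4=12
after lw $t7, 0($t6): $t7=M[12]=8
after xor $t7, $t7, 10: $t7=8^10=2
after add $t6, $t6, 4: $t6=12+4=16
after sub $t0, $t0, 2: $t0=4-2=2
cmp $t0, 0  (cmp 2,0)
bne L2: taken
after lw $t7, 0($t6): $t7=M[16]=-3
after xor $t7, $t7, 4: $t7=(-3)^4=-7
After step 37: $t7 = -7.

-7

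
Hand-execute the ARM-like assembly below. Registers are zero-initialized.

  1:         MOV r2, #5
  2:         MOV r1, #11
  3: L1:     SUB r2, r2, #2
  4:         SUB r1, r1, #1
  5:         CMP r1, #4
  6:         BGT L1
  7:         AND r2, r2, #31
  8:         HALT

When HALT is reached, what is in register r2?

after MOV r2, #5: r2=5
after MOV r1, #11: r1=11
after SUB r2, r2, #2: r2=5-2=3
after SUB r1, r1, #1: r1=11-1=10
CMP r1, #4  (cmp 10,4)
BGT L1: taken
after SUB r2, r2, #2: r2=3-2=1
after SUB r1, r1, #1: r1=10-1=9
CMP r1, #4  (cmp 9,4)
BGT L1: taken
after SUB r2, r2, #2: r2=1-2=-1
after SUB r1, r1, #1: r1=9-1=8
CMP r1, #4  (cmp 8,4)
BGT L1: taken
after SUB r2, r2, #2: r2=(-1)-2=-3
after SUB r1, r1, #1: r1=8-1=7
CMP r1, #4  (cmp 7,4)
BGT L1: taken
after SUB r2, r2, #2: r2=(-3)-2=-5
after SUB r1, r1, #1: r1=7-1=6
CMP r1, #4  (cmp 6,4)
BGT L1: taken
after SUB r2, r2, #2: r2=(-5)-2=-7
after SUB r1, r1, #1: r1=6-1=5
CMP r1, #4  (cmp 5,4)
BGT L1: taken
after SUB r2, r2, #2: r2=(-7)-2=-9
after SUB r1, r1, #1: r1=5-1=4
CMP r1, #4  (cmp 4,4)
BGT L1: not taken
after AND r2, r2, #31: r2=(-9)&31=23
halt.

23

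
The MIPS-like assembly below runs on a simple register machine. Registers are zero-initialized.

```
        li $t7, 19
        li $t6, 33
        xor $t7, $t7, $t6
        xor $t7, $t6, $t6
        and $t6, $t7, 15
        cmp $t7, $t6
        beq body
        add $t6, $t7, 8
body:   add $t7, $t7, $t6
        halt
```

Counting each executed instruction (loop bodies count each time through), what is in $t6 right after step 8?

0

$t7=19
$t6=33
$t7=19^33=50
$t7=33^33=0
$t6=0&15=0
cmp $t7, $t6  (cmp 0,0)
beq body: taken
$t7=0+0=0
After step 8: $t6 = 0.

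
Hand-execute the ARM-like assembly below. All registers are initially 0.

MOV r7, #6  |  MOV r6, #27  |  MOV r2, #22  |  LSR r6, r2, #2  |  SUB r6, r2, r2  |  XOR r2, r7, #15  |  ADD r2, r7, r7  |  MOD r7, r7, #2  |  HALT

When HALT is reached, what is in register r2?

12

r7=6
r6=27
r2=22
r6=22>>2=5
r6=22-22=0
r2=6^15=9
r2=6+6=12
r7=6%2=0
halt.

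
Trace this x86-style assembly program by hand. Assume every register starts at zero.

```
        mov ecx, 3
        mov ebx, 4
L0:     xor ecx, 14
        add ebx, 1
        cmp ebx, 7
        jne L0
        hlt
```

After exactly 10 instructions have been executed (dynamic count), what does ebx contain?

6

mov ecx, 3 → ecx=3
mov ebx, 4 → ebx=4
xor ecx, 14 → ecx=3^14=13
add ebx, 1 → ebx=4+1=5
cmp ebx, 7  (cmp 5,7)
jne L0: taken
xor ecx, 14 → ecx=13^14=3
add ebx, 1 → ebx=5+1=6
cmp ebx, 7  (cmp 6,7)
jne L0: taken
After step 10: ebx = 6.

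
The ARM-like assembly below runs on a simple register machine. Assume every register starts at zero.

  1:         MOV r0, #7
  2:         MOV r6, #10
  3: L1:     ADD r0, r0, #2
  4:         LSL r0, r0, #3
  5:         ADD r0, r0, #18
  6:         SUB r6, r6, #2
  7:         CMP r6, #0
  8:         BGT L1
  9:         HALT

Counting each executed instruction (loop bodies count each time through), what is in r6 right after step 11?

8

r0=7
r6=10
r0=7+2=9
r0=9<<3=72
r0=72+18=90
r6=10-2=8
CMP r6, #0  (cmp 8,0)
BGT L1: taken
r0=90+2=92
r0=92<<3=736
r0=736+18=754
After step 11: r6 = 8.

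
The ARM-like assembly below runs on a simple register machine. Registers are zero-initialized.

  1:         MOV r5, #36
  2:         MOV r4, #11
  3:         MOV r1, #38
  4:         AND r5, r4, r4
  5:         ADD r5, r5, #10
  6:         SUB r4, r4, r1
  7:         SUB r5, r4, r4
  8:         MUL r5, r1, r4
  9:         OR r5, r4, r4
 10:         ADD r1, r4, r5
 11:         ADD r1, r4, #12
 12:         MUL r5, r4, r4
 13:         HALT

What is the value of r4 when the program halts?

-27

r5=36
r4=11
r1=38
r5=11&11=11
r5=11+10=21
r4=11-38=-27
r5=(-27)-(-27)=0
r5=38*(-27)=-1026
r5=(-27)|(-27)=-27
r1=(-27)+(-27)=-54
r1=(-27)+12=-15
r5=(-27)*(-27)=729
halt.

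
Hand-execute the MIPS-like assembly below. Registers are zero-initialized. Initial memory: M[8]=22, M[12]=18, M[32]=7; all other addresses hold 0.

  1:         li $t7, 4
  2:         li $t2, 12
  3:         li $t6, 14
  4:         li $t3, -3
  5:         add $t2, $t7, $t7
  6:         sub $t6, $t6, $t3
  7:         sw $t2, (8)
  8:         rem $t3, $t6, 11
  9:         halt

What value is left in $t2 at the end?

8

$t7=4
$t2=12
$t6=14
$t3=-3
$t2=4+4=8
$t6=14-(-3)=17
sw $t2, (8) → M[8]=8
$t3=17%11=6
halt.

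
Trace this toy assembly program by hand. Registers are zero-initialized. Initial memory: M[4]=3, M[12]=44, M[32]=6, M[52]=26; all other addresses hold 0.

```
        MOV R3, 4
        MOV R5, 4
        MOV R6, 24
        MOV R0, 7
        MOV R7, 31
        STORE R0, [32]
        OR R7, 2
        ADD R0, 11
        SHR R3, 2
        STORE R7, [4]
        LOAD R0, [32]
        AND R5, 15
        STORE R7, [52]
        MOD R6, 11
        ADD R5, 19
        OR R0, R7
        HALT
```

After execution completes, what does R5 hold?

23

after MOV R3, 4: R3=4
after MOV R5, 4: R5=4
after MOV R6, 24: R6=24
after MOV R0, 7: R0=7
after MOV R7, 31: R7=31
STORE R0, [32] → M[32]=7
after OR R7, 2: R7=31|2=31
after ADD R0, 11: R0=7+11=18
after SHR R3, 2: R3=4>>2=1
STORE R7, [4] → M[4]=31
after LOAD R0, [32]: R0=M[32]=7
after AND R5, 15: R5=4&15=4
STORE R7, [52] → M[52]=31
after MOD R6, 11: R6=24%11=2
after ADD R5, 19: R5=4+19=23
after OR R0, R7: R0=7|31=31
halt.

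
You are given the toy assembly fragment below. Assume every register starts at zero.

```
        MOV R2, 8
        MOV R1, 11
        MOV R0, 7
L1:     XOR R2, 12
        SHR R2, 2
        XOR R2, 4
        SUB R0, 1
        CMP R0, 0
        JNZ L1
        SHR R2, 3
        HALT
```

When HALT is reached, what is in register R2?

0

after MOV R2, 8: R2=8
after MOV R1, 11: R1=11
after MOV R0, 7: R0=7
after XOR R2, 12: R2=8^12=4
after SHR R2, 2: R2=4>>2=1
after XOR R2, 4: R2=1^4=5
after SUB R0, 1: R0=7-1=6
CMP R0, 0  (cmp 6,0)
JNZ L1: taken
after XOR R2, 12: R2=5^12=9
after SHR R2, 2: R2=9>>2=2
after XOR R2, 4: R2=2^4=6
after SUB R0, 1: R0=6-1=5
CMP R0, 0  (cmp 5,0)
JNZ L1: taken
after XOR R2, 12: R2=6^12=10
after SHR R2, 2: R2=10>>2=2
after XOR R2, 4: R2=2^4=6
after SUB R0, 1: R0=5-1=4
CMP R0, 0  (cmp 4,0)
JNZ L1: taken
after XOR R2, 12: R2=6^12=10
after SHR R2, 2: R2=10>>2=2
after XOR R2, 4: R2=2^4=6
after SUB R0, 1: R0=4-1=3
CMP R0, 0  (cmp 3,0)
JNZ L1: taken
after XOR R2, 12: R2=6^12=10
after SHR R2, 2: R2=10>>2=2
after XOR R2, 4: R2=2^4=6
after SUB R0, 1: R0=3-1=2
CMP R0, 0  (cmp 2,0)
JNZ L1: taken
after XOR R2, 12: R2=6^12=10
after SHR R2, 2: R2=10>>2=2
after XOR R2, 4: R2=2^4=6
after SUB R0, 1: R0=2-1=1
CMP R0, 0  (cmp 1,0)
JNZ L1: taken
after XOR R2, 12: R2=6^12=10
after SHR R2, 2: R2=10>>2=2
after XOR R2, 4: R2=2^4=6
after SUB R0, 1: R0=1-1=0
CMP R0, 0  (cmp 0,0)
JNZ L1: not taken
after SHR R2, 3: R2=6>>3=0
halt.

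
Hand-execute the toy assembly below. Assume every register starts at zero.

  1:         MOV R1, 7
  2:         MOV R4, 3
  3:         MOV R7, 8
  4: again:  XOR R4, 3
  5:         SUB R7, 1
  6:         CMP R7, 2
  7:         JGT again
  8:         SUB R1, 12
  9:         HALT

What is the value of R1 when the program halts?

R1=7
R4=3
R7=8
R4=3^3=0
R7=8-1=7
CMP R7, 2  (cmp 7,2)
JGT again: taken
R4=0^3=3
R7=7-1=6
CMP R7, 2  (cmp 6,2)
JGT again: taken
R4=3^3=0
R7=6-1=5
CMP R7, 2  (cmp 5,2)
JGT again: taken
R4=0^3=3
R7=5-1=4
CMP R7, 2  (cmp 4,2)
JGT again: taken
R4=3^3=0
R7=4-1=3
CMP R7, 2  (cmp 3,2)
JGT again: taken
R4=0^3=3
R7=3-1=2
CMP R7, 2  (cmp 2,2)
JGT again: not taken
R1=7-12=-5
halt.

-5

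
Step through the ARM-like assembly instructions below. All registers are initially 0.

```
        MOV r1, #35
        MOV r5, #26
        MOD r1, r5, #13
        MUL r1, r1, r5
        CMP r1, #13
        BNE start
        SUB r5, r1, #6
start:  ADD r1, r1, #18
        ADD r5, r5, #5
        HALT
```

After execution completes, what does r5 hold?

31

MOV r1, #35 → r1=35
MOV r5, #26 → r5=26
MOD r1, r5, #13 → r1=26%13=0
MUL r1, r1, r5 → r1=0*26=0
CMP r1, #13  (cmp 0,13)
BNE start: taken
ADD r1, r1, #18 → r1=0+18=18
ADD r5, r5, #5 → r5=26+5=31
halt.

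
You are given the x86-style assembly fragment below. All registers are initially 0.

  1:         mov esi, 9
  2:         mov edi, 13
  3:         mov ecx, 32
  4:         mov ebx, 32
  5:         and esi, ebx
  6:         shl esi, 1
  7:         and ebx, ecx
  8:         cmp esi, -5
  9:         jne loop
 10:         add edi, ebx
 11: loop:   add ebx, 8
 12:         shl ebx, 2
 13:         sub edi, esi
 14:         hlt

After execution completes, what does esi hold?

0

after mov esi, 9: esi=9
after mov edi, 13: edi=13
after mov ecx, 32: ecx=32
after mov ebx, 32: ebx=32
after and esi, ebx: esi=9&32=0
after shl esi, 1: esi=0<<1=0
after and ebx, ecx: ebx=32&32=32
cmp esi, -5  (cmp 0,-5)
jne loop: taken
after add ebx, 8: ebx=32+8=40
after shl ebx, 2: ebx=40<<2=160
after sub edi, esi: edi=13-0=13
halt.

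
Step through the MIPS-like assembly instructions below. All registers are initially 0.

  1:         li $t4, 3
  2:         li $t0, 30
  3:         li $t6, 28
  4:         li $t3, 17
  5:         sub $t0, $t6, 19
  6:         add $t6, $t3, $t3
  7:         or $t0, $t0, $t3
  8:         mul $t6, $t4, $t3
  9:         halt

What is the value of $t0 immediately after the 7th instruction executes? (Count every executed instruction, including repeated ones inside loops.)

li $t4, 3 → $t4=3
li $t0, 30 → $t0=30
li $t6, 28 → $t6=28
li $t3, 17 → $t3=17
sub $t0, $t6, 19 → $t0=28-19=9
add $t6, $t3, $t3 → $t6=17+17=34
or $t0, $t0, $t3 → $t0=9|17=25
After step 7: $t0 = 25.

25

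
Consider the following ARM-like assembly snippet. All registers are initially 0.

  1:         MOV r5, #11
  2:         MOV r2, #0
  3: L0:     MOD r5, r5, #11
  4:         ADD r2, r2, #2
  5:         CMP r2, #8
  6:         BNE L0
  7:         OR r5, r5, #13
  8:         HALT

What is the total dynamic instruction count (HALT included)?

r5=11
r2=0
r5=11%11=0
r2=0+2=2
CMP r2, #8  (cmp 2,8)
BNE L0: taken
r5=0%11=0
r2=2+2=4
CMP r2, #8  (cmp 4,8)
BNE L0: taken
r5=0%11=0
r2=4+2=6
CMP r2, #8  (cmp 6,8)
BNE L0: taken
r5=0%11=0
r2=6+2=8
CMP r2, #8  (cmp 8,8)
BNE L0: not taken
r5=0|13=13
halt.
Total executed instructions: 20.

20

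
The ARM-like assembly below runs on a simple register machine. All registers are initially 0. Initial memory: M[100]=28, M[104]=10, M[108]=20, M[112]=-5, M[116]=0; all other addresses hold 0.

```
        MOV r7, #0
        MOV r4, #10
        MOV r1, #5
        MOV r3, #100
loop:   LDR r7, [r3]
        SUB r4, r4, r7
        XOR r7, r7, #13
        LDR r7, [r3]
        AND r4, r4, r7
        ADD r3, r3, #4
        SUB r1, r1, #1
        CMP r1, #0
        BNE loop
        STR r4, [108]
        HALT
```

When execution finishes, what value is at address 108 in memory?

0

after MOV r7, #0: r7=0
after MOV r4, #10: r4=10
after MOV r1, #5: r1=5
after MOV r3, #100: r3=100
after LDR r7, [r3]: r7=M[100]=28
after SUB r4, r4, r7: r4=10-28=-18
after XOR r7, r7, #13: r7=28^13=17
after LDR r7, [r3]: r7=M[100]=28
after AND r4, r4, r7: r4=(-18)&28=12
after ADD r3, r3, #4: r3=100+4=104
after SUB r1, r1, #1: r1=5-1=4
CMP r1, #0  (cmp 4,0)
BNE loop: taken
after LDR r7, [r3]: r7=M[104]=10
after SUB r4, r4, r7: r4=12-10=2
after XOR r7, r7, #13: r7=10^13=7
after LDR r7, [r3]: r7=M[104]=10
after AND r4, r4, r7: r4=2&10=2
after ADD r3, r3, #4: r3=104+4=108
after SUB r1, r1, #1: r1=4-1=3
CMP r1, #0  (cmp 3,0)
BNE loop: taken
after LDR r7, [r3]: r7=M[108]=20
after SUB r4, r4, r7: r4=2-20=-18
after XOR r7, r7, #13: r7=20^13=25
after LDR r7, [r3]: r7=M[108]=20
after AND r4, r4, r7: r4=(-18)&20=4
after ADD r3, r3, #4: r3=108+4=112
after SUB r1, r1, #1: r1=3-1=2
CMP r1, #0  (cmp 2,0)
BNE loop: taken
after LDR r7, [r3]: r7=M[112]=-5
after SUB r4, r4, r7: r4=4-(-5)=9
after XOR r7, r7, #13: r7=(-5)^13=-10
after LDR r7, [r3]: r7=M[112]=-5
after AND r4, r4, r7: r4=9&(-5)=9
after ADD r3, r3, #4: r3=112+4=116
after SUB r1, r1, #1: r1=2-1=1
CMP r1, #0  (cmp 1,0)
BNE loop: taken
after LDR r7, [r3]: r7=M[116]=0
after SUB r4, r4, r7: r4=9-0=9
after XOR r7, r7, #13: r7=0^13=13
after LDR r7, [r3]: r7=M[116]=0
after AND r4, r4, r7: r4=9&0=0
after ADD r3, r3, #4: r3=116+4=120
after SUB r1, r1, #1: r1=1-1=0
CMP r1, #0  (cmp 0,0)
BNE loop: not taken
STR r4, [108] → M[108]=0
halt.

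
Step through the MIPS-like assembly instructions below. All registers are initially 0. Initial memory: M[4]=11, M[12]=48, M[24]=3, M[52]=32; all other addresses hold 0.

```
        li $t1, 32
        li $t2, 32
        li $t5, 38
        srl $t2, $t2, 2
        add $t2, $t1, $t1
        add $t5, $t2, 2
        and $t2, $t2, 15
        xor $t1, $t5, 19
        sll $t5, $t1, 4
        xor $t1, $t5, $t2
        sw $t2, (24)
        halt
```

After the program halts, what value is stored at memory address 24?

0

after li $t1, 32: $t1=32
after li $t2, 32: $t2=32
after li $t5, 38: $t5=38
after srl $t2, $t2, 2: $t2=32>>2=8
after add $t2, $t1, $t1: $t2=32+32=64
after add $t5, $t2, 2: $t5=64+2=66
after and $t2, $t2, 15: $t2=64&15=0
after xor $t1, $t5, 19: $t1=66^19=81
after sll $t5, $t1, 4: $t5=81<<4=1296
after xor $t1, $t5, $t2: $t1=1296^0=1296
sw $t2, (24) → M[24]=0
halt.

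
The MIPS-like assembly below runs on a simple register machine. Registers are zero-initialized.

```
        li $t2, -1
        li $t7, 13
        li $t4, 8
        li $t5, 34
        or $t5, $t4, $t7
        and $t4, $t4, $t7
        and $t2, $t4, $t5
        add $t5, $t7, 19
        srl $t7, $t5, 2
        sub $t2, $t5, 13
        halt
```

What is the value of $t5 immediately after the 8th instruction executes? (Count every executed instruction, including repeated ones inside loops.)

32

$t2=-1
$t7=13
$t4=8
$t5=34
$t5=8|13=13
$t4=8&13=8
$t2=8&13=8
$t5=13+19=32
After step 8: $t5 = 32.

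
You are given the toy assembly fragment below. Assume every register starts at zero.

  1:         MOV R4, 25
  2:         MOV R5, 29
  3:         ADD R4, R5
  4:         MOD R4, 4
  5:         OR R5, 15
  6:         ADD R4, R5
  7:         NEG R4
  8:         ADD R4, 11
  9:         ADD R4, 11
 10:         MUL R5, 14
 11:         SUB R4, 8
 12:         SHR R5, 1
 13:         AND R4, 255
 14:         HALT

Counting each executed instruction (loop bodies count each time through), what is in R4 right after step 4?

MOV R4, 25 → R4=25
MOV R5, 29 → R5=29
ADD R4, R5 → R4=25+29=54
MOD R4, 4 → R4=54%4=2
After step 4: R4 = 2.

2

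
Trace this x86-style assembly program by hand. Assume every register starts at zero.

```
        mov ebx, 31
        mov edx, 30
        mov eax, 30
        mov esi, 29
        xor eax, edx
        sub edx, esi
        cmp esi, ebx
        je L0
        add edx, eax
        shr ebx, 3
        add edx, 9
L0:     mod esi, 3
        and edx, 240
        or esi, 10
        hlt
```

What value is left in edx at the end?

0

after mov ebx, 31: ebx=31
after mov edx, 30: edx=30
after mov eax, 30: eax=30
after mov esi, 29: esi=29
after xor eax, edx: eax=30^30=0
after sub edx, esi: edx=30-29=1
cmp esi, ebx  (cmp 29,31)
je L0: not taken
after add edx, eax: edx=1+0=1
after shr ebx, 3: ebx=31>>3=3
after add edx, 9: edx=1+9=10
after mod esi, 3: esi=29%3=2
after and edx, 240: edx=10&240=0
after or esi, 10: esi=2|10=10
halt.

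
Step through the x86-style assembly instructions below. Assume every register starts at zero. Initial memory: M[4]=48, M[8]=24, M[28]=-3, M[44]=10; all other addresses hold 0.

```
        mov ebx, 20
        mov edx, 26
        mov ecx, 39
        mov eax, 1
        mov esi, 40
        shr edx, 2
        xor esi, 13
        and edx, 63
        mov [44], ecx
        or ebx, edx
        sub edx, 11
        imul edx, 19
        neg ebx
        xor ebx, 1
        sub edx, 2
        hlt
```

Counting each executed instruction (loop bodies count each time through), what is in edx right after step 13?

-95

after mov ebx, 20: ebx=20
after mov edx, 26: edx=26
after mov ecx, 39: ecx=39
after mov eax, 1: eax=1
after mov esi, 40: esi=40
after shr edx, 2: edx=26>>2=6
after xor esi, 13: esi=40^13=37
after and edx, 63: edx=6&63=6
mov [44], ecx → M[44]=39
after or ebx, edx: ebx=20|6=22
after sub edx, 11: edx=6-11=-5
after imul edx, 19: edx=(-5)*19=-95
after neg ebx: ebx=-(22)=-22
After step 13: edx = -95.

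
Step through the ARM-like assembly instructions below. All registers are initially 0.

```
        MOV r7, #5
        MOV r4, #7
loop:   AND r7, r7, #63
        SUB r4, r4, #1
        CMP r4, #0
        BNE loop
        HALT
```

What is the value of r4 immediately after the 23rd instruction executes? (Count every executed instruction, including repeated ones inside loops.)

2

r7=5
r4=7
r7=5&63=5
r4=7-1=6
CMP r4, #0  (cmp 6,0)
BNE loop: taken
r7=5&63=5
r4=6-1=5
CMP r4, #0  (cmp 5,0)
BNE loop: taken
r7=5&63=5
r4=5-1=4
CMP r4, #0  (cmp 4,0)
BNE loop: taken
r7=5&63=5
r4=4-1=3
CMP r4, #0  (cmp 3,0)
BNE loop: taken
r7=5&63=5
r4=3-1=2
CMP r4, #0  (cmp 2,0)
BNE loop: taken
r7=5&63=5
After step 23: r4 = 2.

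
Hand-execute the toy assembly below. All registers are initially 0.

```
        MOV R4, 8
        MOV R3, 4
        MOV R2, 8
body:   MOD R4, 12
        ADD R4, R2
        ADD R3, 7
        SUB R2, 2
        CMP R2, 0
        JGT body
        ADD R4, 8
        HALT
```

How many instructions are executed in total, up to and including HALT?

MOV R4, 8 → R4=8
MOV R3, 4 → R3=4
MOV R2, 8 → R2=8
MOD R4, 12 → R4=8%12=8
ADD R4, R2 → R4=8+8=16
ADD R3, 7 → R3=4+7=11
SUB R2, 2 → R2=8-2=6
CMP R2, 0  (cmp 6,0)
JGT body: taken
MOD R4, 12 → R4=16%12=4
ADD R4, R2 → R4=4+6=10
ADD R3, 7 → R3=11+7=18
SUB R2, 2 → R2=6-2=4
CMP R2, 0  (cmp 4,0)
JGT body: taken
MOD R4, 12 → R4=10%12=10
ADD R4, R2 → R4=10+4=14
ADD R3, 7 → R3=18+7=25
SUB R2, 2 → R2=4-2=2
CMP R2, 0  (cmp 2,0)
JGT body: taken
MOD R4, 12 → R4=14%12=2
ADD R4, R2 → R4=2+2=4
ADD R3, 7 → R3=25+7=32
SUB R2, 2 → R2=2-2=0
CMP R2, 0  (cmp 0,0)
JGT body: not taken
ADD R4, 8 → R4=4+8=12
halt.
Total executed instructions: 29.

29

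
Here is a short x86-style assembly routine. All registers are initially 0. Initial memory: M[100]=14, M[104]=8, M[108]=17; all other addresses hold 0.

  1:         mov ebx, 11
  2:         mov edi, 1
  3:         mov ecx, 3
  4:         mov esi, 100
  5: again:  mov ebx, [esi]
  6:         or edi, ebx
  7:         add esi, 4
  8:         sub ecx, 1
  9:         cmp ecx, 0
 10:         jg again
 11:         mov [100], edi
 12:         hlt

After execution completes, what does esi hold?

112

mov ebx, 11 → ebx=11
mov edi, 1 → edi=1
mov ecx, 3 → ecx=3
mov esi, 100 → esi=100
mov ebx, [esi] → ebx=M[100]=14
or edi, ebx → edi=1|14=15
add esi, 4 → esi=100+4=104
sub ecx, 1 → ecx=3-1=2
cmp ecx, 0  (cmp 2,0)
jg again: taken
mov ebx, [esi] → ebx=M[104]=8
or edi, ebx → edi=15|8=15
add esi, 4 → esi=104+4=108
sub ecx, 1 → ecx=2-1=1
cmp ecx, 0  (cmp 1,0)
jg again: taken
mov ebx, [esi] → ebx=M[108]=17
or edi, ebx → edi=15|17=31
add esi, 4 → esi=108+4=112
sub ecx, 1 → ecx=1-1=0
cmp ecx, 0  (cmp 0,0)
jg again: not taken
mov [100], edi → M[100]=31
halt.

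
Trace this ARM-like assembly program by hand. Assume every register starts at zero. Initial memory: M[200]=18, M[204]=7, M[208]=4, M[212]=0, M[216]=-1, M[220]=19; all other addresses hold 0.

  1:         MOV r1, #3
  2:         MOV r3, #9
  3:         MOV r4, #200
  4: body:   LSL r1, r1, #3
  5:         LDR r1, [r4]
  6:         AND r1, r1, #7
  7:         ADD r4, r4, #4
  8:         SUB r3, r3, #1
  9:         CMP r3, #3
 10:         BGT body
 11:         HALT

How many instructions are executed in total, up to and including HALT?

46

after MOV r1, #3: r1=3
after MOV r3, #9: r3=9
after MOV r4, #200: r4=200
after LSL r1, r1, #3: r1=3<<3=24
after LDR r1, [r4]: r1=M[200]=18
after AND r1, r1, #7: r1=18&7=2
after ADD r4, r4, #4: r4=200+4=204
after SUB r3, r3, #1: r3=9-1=8
CMP r3, #3  (cmp 8,3)
BGT body: taken
after LSL r1, r1, #3: r1=2<<3=16
after LDR r1, [r4]: r1=M[204]=7
after AND r1, r1, #7: r1=7&7=7
after ADD r4, r4, #4: r4=204+4=208
after SUB r3, r3, #1: r3=8-1=7
CMP r3, #3  (cmp 7,3)
BGT body: taken
after LSL r1, r1, #3: r1=7<<3=56
after LDR r1, [r4]: r1=M[208]=4
after AND r1, r1, #7: r1=4&7=4
after ADD r4, r4, #4: r4=208+4=212
after SUB r3, r3, #1: r3=7-1=6
CMP r3, #3  (cmp 6,3)
BGT body: taken
after LSL r1, r1, #3: r1=4<<3=32
after LDR r1, [r4]: r1=M[212]=0
after AND r1, r1, #7: r1=0&7=0
after ADD r4, r4, #4: r4=212+4=216
after SUB r3, r3, #1: r3=6-1=5
CMP r3, #3  (cmp 5,3)
BGT body: taken
after LSL r1, r1, #3: r1=0<<3=0
after LDR r1, [r4]: r1=M[216]=-1
after AND r1, r1, #7: r1=(-1)&7=7
after ADD r4, r4, #4: r4=216+4=220
after SUB r3, r3, #1: r3=5-1=4
CMP r3, #3  (cmp 4,3)
BGT body: taken
after LSL r1, r1, #3: r1=7<<3=56
after LDR r1, [r4]: r1=M[220]=19
after AND r1, r1, #7: r1=19&7=3
after ADD r4, r4, #4: r4=220+4=224
after SUB r3, r3, #1: r3=4-1=3
CMP r3, #3  (cmp 3,3)
BGT body: not taken
halt.
Total executed instructions: 46.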